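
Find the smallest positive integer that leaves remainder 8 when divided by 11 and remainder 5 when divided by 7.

Since 7·8 ≡ 1 (mod 11), take x = 5 + 7·((8−5)·8 mod 11) = 5 + 7·2 = 19.
Check: 19 mod 11 = 8, 19 mod 7 = 5.

19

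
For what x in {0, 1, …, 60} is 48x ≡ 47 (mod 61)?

The inverse of 48 mod 61 is 14 (since 48·14 = 672 ≡ 1).
So x ≡ 14·47 = 658 ≡ 48 (mod 61).

48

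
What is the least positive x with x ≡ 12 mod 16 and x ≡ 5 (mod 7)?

x ≡ 5 (mod 7) gives x ∈ {5, 12}.
The first of these with x mod 16 = 12 is 12.

12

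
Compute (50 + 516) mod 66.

38

516 − 7·66 = 54, so 516 ≡ 54 (mod 66).
(50 + 54) mod 66 = 38.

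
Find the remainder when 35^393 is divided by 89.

Successive squares of 35 mod 89: 35^1≡35, 35^2≡68, 35^4≡85, 35^8≡16, 35^16≡78, 35^32≡32, 35^64≡45, 35^128≡67, 35^256≡39.
Since 393 = 1 + 8 + 128 + 256 in binary, 35^393 ≡ 35·16·67·39 ≡ 31 (mod 89).

31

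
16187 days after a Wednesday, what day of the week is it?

Saturday

16187 − 2312·7 = 3, so 16187 ≡ 3 (mod 7).
Wednesday + 3 days → Saturday.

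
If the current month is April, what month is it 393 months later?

393 mod 12 = 9 (since 32·12 = 384).
April + 9 months → January.

January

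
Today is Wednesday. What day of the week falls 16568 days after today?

Tuesday

16568 mod 7 = 6 (since 2366·7 = 16562).
Wednesday + 6 days → Tuesday.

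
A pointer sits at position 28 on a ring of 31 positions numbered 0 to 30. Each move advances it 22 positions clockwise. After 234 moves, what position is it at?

234·22 = 5148.
5148 mod 31 = 2 (since 166·31 = 5146).
(28 + 2) mod 31 = 30.

30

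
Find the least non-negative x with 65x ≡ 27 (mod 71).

The inverse of 65 mod 71 is 59 (since 65·59 = 3835 ≡ 1).
Multiplying both sides by 59: x ≡ 59·27 = 1593 ≡ 31 (mod 71).
Check: 65·31 = 2015 = 28·71 + 27.

31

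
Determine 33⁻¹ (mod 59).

34

59 = 1·33 + 26
33 = 1·26 + 7
26 = 3·7 + 5
7 = 1·5 + 2
5 = 2·2 + 1
2 = 2·1 + 0
Back-substituting gives 33·34 ≡ 1 (mod 59).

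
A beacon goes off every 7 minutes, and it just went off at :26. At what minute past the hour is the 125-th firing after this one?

1

125·7 = 875.
875 mod 60 = 35 (since 14·60 = 840).
(26 + 35) mod 60 = 1.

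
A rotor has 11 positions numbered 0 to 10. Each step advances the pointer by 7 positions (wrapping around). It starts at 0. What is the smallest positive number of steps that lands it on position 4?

7⁻¹ ≡ 8 (mod 11) because 7·8 = 56 = 5·11 + 1.
Multiplying both sides by 8: x ≡ 8·4 = 32 ≡ 10 (mod 11).

10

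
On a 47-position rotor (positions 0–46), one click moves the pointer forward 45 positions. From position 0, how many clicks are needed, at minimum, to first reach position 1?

23

47 = 1·45 + 2
45 = 22·2 + 1
2 = 2·1 + 0
Back-substituting gives 45·23 ≡ 1 (mod 47).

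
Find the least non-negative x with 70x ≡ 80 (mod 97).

The inverse of 70 mod 97 is 79 (since 70·79 = 5530 ≡ 1).
Multiplying both sides by 79: x ≡ 79·80 = 6320 ≡ 15 (mod 97).

15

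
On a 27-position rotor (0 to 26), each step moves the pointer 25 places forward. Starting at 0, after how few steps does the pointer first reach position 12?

21

The inverse of 25 mod 27 is 13 (since 25·13 = 325 ≡ 1).
Multiplying both sides by 13: x ≡ 13·12 = 156 ≡ 21 (mod 27).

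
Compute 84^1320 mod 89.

Square-and-reduce mod 89: 84^1≡84, 84^2≡25, 84^4≡2, 84^8≡4, 84^16≡16, 84^32≡78, 84^64≡32, 84^128≡45, 84^256≡67, 84^512≡39, 84^1024≡8.
1320 = 8 + 32 + 256 + 1024, so 84^1320 ≡ 4·78·67·8 ≡ 1 (mod 89).

1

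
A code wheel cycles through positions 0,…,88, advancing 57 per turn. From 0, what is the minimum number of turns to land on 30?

57⁻¹ ≡ 25 (mod 89) because 57·25 = 1425 = 16·89 + 1.
So x ≡ 25·30 = 750 ≡ 38 (mod 89).
Check: 57·38 = 2166 = 24·89 + 30.

38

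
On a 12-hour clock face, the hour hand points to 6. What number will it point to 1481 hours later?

11

1481 − 123·12 = 5, so 1481 ≡ 5 (mod 12).
6 + 5 → 11 on a 12-hour dial.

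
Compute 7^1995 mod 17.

By repeated squaring mod 17: 7^1≡7, 7^2≡15, 7^4≡4, 7^8≡16, 7^16≡1, 7^32≡1, 7^64≡1, 7^128≡1, 7^256≡1, 7^512≡1, 7^1024≡1.
Since 1995 = 1 + 2 + 8 + 64 + 128 + 256 + 512 + 1024 in binary, 7^1995 ≡ 7·15·16·1·1·1·1·1 ≡ 14 (mod 17).

14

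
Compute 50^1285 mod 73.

Successive squares of 50 mod 73: 50^1≡50, 50^2≡18, 50^4≡32, 50^8≡2, 50^16≡4, 50^32≡16, 50^64≡37, 50^128≡55, 50^256≡32, 50^512≡2, 50^1024≡4.
Since 1285 = 1 + 4 + 256 + 1024 in binary, 50^1285 ≡ 50·32·32·4 ≡ 35 (mod 73).

35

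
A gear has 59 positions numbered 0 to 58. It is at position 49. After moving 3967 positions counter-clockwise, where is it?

3967 − 67·59 = 14, so 3967 ≡ 14 (mod 59).
(49 − 14) mod 59 = 35.

35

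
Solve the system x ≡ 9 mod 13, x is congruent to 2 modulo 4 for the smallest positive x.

Since 4·10 ≡ 1 (mod 13), take x = 2 + 4·((9−2)·10 mod 13) = 2 + 4·5 = 22.
Check: 22 mod 13 = 9, 22 mod 4 = 2.

22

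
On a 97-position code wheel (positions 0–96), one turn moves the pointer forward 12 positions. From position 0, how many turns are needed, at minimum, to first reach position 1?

89

97 = 8·12 + 1
12 = 12·1 + 0
Back-substituting gives 12·89 ≡ 1 (mod 97).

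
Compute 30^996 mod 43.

By repeated squaring mod 43: 30^1≡30, 30^2≡40, 30^4≡9, 30^8≡38, 30^16≡25, 30^32≡23, 30^64≡13, 30^128≡40, 30^256≡9, 30^512≡38.
996 = 4 + 32 + 64 + 128 + 256 + 512, so 30^996 ≡ 9·23·13·40·9·38 ≡ 21 (mod 43).

21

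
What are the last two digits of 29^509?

69

Successive squares of 29 mod 100: 29^1≡29, 29^2≡41, 29^4≡81, 29^8≡61, 29^16≡21, 29^32≡41, 29^64≡81, 29^128≡61, 29^256≡21.
Since 509 = 1 + 4 + 8 + 16 + 32 + 64 + 128 + 256 in binary, 29^509 ≡ 29·81·61·21·41·81·61·21 ≡ 69 (mod 100).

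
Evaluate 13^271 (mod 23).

Square-and-reduce mod 23: 13^1≡13, 13^2≡8, 13^4≡18, 13^8≡2, 13^16≡4, 13^32≡16, 13^64≡3, 13^128≡9, 13^256≡12.
271 = 1 + 2 + 4 + 8 + 256, so 13^271 ≡ 13·8·18·2·12 ≡ 9 (mod 23).

9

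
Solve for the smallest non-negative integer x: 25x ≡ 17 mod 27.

The inverse of 25 mod 27 is 13 (since 25·13 = 325 ≡ 1).
Multiplying both sides by 13: x ≡ 13·17 = 221 ≡ 5 (mod 27).

5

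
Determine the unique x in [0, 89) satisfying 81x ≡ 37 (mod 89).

51

81⁻¹ ≡ 11 (mod 89) because 81·11 = 891 = 10·89 + 1.
Multiplying both sides by 11: x ≡ 11·37 = 407 ≡ 51 (mod 89).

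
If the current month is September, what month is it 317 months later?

317 mod 12 = 5 (since 26·12 = 312).
September + 5 months → February.

February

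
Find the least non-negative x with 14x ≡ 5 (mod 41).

15

14⁻¹ ≡ 3 (mod 41) because 14·3 = 42 = 1·41 + 1.
So x ≡ 3·5 = 15 ≡ 15 (mod 41).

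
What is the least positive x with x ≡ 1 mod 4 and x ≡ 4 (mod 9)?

Since 9·1 ≡ 1 (mod 4), take x = 4 + 9·((1−4)·1 mod 4) = 4 + 9·1 = 13.
Check: 13 mod 4 = 1, 13 mod 9 = 4.

13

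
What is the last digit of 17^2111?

Powers of 7 mod 10 repeat with period 4: 7, 9, 3, 1.
2111 mod 4 = 3, so the last digit matches 7^3 = 3.

3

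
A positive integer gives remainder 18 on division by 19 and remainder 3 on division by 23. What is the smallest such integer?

417

x ≡ 18 (mod 19) gives x ∈ {18, 37, 56, 75, 94, 113, 132, 151, …}.
The first of these with x mod 23 = 3 is 417.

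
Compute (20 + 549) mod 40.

Dividing 549 by 40 gives quotient 13 and remainder 29.
(20 + 29) mod 40 = 9.

9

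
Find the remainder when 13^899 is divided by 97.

71

Successive squares of 13 mod 97: 13^1≡13, 13^2≡72, 13^4≡43, 13^8≡6, 13^16≡36, 13^32≡35, 13^64≡61, 13^128≡35, 13^256≡61, 13^512≡35.
Since 899 = 1 + 2 + 128 + 256 + 512 in binary, 13^899 ≡ 13·72·35·61·35 ≡ 71 (mod 97).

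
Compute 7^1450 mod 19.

Square-and-reduce mod 19: 7^1≡7, 7^2≡11, 7^4≡7, 7^8≡11, 7^16≡7, 7^32≡11, 7^64≡7, 7^128≡11, 7^256≡7, 7^512≡11, 7^1024≡7.
Since 1450 = 2 + 8 + 32 + 128 + 256 + 1024 in binary, 7^1450 ≡ 11·11·11·11·7·7 ≡ 7 (mod 19).

7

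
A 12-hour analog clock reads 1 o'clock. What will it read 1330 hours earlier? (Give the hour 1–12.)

3

1330 = 110·12 + 10, so 1330 mod 12 = 10.
1 − 10 → 3 on a 12-hour dial.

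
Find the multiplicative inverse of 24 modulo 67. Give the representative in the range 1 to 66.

14

67 = 2·24 + 19
24 = 1·19 + 5
19 = 3·5 + 4
5 = 1·4 + 1
4 = 4·1 + 0
Back-substituting gives 24·14 ≡ 1 (mod 67).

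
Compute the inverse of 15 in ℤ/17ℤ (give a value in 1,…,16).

15·8 = 120 = 7·17 + 1, so 15⁻¹ ≡ 8 (mod 17).

8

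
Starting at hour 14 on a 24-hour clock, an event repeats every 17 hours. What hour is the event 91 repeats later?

91·17 = 1547.
Dividing 1547 by 24 gives quotient 64 and remainder 11.
(14 + 11) mod 24 = 1.

1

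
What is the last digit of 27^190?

The units digit of 27^n cycles with period 4: 7, 9, 3, 1, …
190 mod 4 = 2, so the last digit matches 7^2 = 9.

9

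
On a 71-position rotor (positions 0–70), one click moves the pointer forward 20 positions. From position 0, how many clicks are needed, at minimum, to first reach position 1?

71 = 3·20 + 11
20 = 1·11 + 9
11 = 1·9 + 2
9 = 4·2 + 1
2 = 2·1 + 0
Back-substituting gives 20·32 ≡ 1 (mod 71).

32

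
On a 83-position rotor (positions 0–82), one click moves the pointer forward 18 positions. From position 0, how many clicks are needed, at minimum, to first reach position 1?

60

18·60 = 1080 = 13·83 + 1, so 18⁻¹ ≡ 60 (mod 83).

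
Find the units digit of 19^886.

Powers of 9 mod 10 repeat with period 2: 9, 1.
886 mod 2 = 0, so the last digit matches 9^2 = 1.

1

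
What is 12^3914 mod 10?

4

Last digits of 2^n: 2, 4, 8, 6 (period 4).
3914 leaves remainder 2 on division by 4, so 12^3914 ends in 4.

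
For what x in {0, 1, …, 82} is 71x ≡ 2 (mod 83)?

The inverse of 71 mod 83 is 76 (since 71·76 = 5396 ≡ 1).
So x ≡ 76·2 = 152 ≡ 69 (mod 83).

69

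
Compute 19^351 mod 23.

17

By repeated squaring mod 23: 19^1≡19, 19^2≡16, 19^4≡3, 19^8≡9, 19^16≡12, 19^32≡6, 19^64≡13, 19^128≡8, 19^256≡18.
351 = 1 + 2 + 4 + 8 + 16 + 64 + 256, so 19^351 ≡ 19·16·3·9·12·13·18 ≡ 17 (mod 23).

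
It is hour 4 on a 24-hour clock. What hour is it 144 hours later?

4

144 − 6·24 = 0, so 144 ≡ 0 (mod 24).
(4 + 0) mod 24 = 4.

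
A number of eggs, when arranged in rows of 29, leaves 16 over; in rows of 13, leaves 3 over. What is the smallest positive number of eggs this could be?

Since 13·9 ≡ 1 (mod 29), take x = 3 + 13·((16−3)·9 mod 29) = 3 + 13·1 = 16.
Check: 16 mod 29 = 16, 16 mod 13 = 3.

16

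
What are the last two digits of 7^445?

Square-and-reduce mod 100: 7^1≡7, 7^2≡49, 7^4≡1, 7^8≡1, 7^16≡1, 7^32≡1, 7^64≡1, 7^128≡1, 7^256≡1.
Since 445 = 1 + 4 + 8 + 16 + 32 + 128 + 256 in binary, 7^445 ≡ 7·1·1·1·1·1·1 ≡ 7 (mod 100).

07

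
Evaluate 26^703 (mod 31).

26

Successive squares of 26 mod 31: 26^1≡26, 26^2≡25, 26^4≡5, 26^8≡25, 26^16≡5, 26^32≡25, 26^64≡5, 26^128≡25, 26^256≡5, 26^512≡25.
703 = 1 + 2 + 4 + 8 + 16 + 32 + 128 + 512, so 26^703 ≡ 26·25·5·25·5·25·25·25 ≡ 26 (mod 31).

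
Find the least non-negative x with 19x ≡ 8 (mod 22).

19⁻¹ ≡ 7 (mod 22) because 19·7 = 133 = 6·22 + 1.
Multiplying both sides by 7: x ≡ 7·8 = 56 ≡ 12 (mod 22).
Check: 19·12 = 228 = 10·22 + 8.

12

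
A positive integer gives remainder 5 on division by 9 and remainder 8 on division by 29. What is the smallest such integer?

95

x ≡ 5 (mod 9) gives x ∈ {5, 14, 23, 32, 41, 50, 59, 68, …}.
The first of these with x mod 29 = 8 is 95.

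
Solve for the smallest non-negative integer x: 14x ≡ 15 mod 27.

3

The inverse of 14 mod 27 is 2 (since 14·2 = 28 ≡ 1).
Multiplying both sides by 2: x ≡ 2·15 = 30 ≡ 3 (mod 27).
Check: 14·3 = 42 = 1·27 + 15.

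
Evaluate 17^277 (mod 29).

17

Square-and-reduce mod 29: 17^1≡17, 17^2≡28, 17^4≡1, 17^8≡1, 17^16≡1, 17^32≡1, 17^64≡1, 17^128≡1, 17^256≡1.
Since 277 = 1 + 4 + 16 + 256 in binary, 17^277 ≡ 17·1·1·1 ≡ 17 (mod 29).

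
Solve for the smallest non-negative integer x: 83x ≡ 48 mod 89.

The inverse of 83 mod 89 is 74 (since 83·74 = 6142 ≡ 1).
So x ≡ 74·48 = 3552 ≡ 81 (mod 89).

81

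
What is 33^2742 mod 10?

Last digits of 3^n: 3, 9, 7, 1 (period 4).
2742 leaves remainder 2 on division by 4, so 33^2742 ends in 9.

9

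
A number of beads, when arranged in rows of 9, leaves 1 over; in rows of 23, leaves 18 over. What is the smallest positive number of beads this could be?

64

Since 23·2 ≡ 1 (mod 9), take x = 18 + 23·((1−18)·2 mod 9) = 18 + 23·2 = 64.
Check: 64 mod 9 = 1, 64 mod 23 = 18.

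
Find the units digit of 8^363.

Last digits of 8^n: 8, 4, 2, 6 (period 4).
363 leaves remainder 3 on division by 4, so 8^363 ends in 2.

2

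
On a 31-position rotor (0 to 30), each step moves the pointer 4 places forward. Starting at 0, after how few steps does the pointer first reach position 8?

2

The inverse of 4 mod 31 is 8 (since 4·8 = 32 ≡ 1).
Multiplying both sides by 8: x ≡ 8·8 = 64 ≡ 2 (mod 31).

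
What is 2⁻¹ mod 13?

7

13 = 6·2 + 1
2 = 2·1 + 0
Back-substituting gives 2·7 ≡ 1 (mod 13).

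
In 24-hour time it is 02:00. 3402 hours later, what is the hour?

3402 = 141·24 + 18, so 3402 mod 24 = 18.
(2 + 18) mod 24 = 20.

20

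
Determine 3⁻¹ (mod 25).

17

25 = 8·3 + 1
3 = 3·1 + 0
Back-substituting gives 3·17 ≡ 1 (mod 25).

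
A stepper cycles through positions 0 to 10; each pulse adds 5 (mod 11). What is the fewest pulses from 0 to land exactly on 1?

11 = 2·5 + 1
5 = 5·1 + 0
Back-substituting gives 5·9 ≡ 1 (mod 11).

9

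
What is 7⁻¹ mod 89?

7·51 = 357 = 4·89 + 1, so 7⁻¹ ≡ 51 (mod 89).

51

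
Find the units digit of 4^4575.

4

Powers of 4 mod 10 repeat with period 2: 4, 6.
4575 mod 2 = 1, so the last digit matches 4^1 = 4.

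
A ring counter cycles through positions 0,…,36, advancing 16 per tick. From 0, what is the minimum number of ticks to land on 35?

23

16⁻¹ ≡ 7 (mod 37) because 16·7 = 112 = 3·37 + 1.
So x ≡ 7·35 = 245 ≡ 23 (mod 37).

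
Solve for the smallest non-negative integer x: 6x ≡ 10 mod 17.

The inverse of 6 mod 17 is 3 (since 6·3 = 18 ≡ 1).
So x ≡ 3·10 = 30 ≡ 13 (mod 17).

13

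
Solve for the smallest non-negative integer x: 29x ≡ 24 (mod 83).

The inverse of 29 mod 83 is 63 (since 29·63 = 1827 ≡ 1).
So x ≡ 63·24 = 1512 ≡ 18 (mod 83).

18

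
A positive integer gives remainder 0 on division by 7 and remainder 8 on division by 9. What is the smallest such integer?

35

x ≡ 0 (mod 7) gives x ∈ {0, 7, 14, 21, 28, 35}.
The first of these with x mod 9 = 8 is 35.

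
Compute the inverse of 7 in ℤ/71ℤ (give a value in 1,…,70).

7·61 = 427 = 6·71 + 1, so 7⁻¹ ≡ 61 (mod 71).

61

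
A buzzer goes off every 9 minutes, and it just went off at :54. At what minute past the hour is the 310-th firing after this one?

310·9 = 2790.
2790 − 46·60 = 30, so 2790 ≡ 30 (mod 60).
(54 + 30) mod 60 = 24.

24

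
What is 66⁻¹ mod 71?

66·14 = 924 = 13·71 + 1, so 66⁻¹ ≡ 14 (mod 71).

14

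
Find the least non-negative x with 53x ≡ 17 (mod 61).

36

53⁻¹ ≡ 38 (mod 61) because 53·38 = 2014 = 33·61 + 1.
So x ≡ 38·17 = 646 ≡ 36 (mod 61).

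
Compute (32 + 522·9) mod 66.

522·9 = 4698.
Dividing 4698 by 66 gives quotient 71 and remainder 12.
(32 + 12) mod 66 = 44.

44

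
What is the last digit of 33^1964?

The units digit of 33^n cycles with period 4: 3, 9, 7, 1, …
1964 mod 4 = 0, so the last digit matches 3^4 = 1.

1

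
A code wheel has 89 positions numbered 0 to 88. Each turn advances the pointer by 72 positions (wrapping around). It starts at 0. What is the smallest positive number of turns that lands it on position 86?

63

72⁻¹ ≡ 68 (mod 89) because 72·68 = 4896 = 55·89 + 1.
Multiplying both sides by 68: x ≡ 68·86 = 5848 ≡ 63 (mod 89).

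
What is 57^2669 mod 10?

7

The units digit of 57^n cycles with period 4: 7, 9, 3, 1, …
2669 mod 4 = 1, so the last digit matches 7^1 = 7.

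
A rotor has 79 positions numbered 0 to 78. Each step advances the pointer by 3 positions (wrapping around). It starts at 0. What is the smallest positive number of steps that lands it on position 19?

59

3⁻¹ ≡ 53 (mod 79) because 3·53 = 159 = 2·79 + 1.
Multiplying both sides by 53: x ≡ 53·19 = 1007 ≡ 59 (mod 79).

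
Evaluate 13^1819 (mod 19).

13

By repeated squaring mod 19: 13^1≡13, 13^2≡17, 13^4≡4, 13^8≡16, 13^16≡9, 13^32≡5, 13^64≡6, 13^128≡17, 13^256≡4, 13^512≡16, 13^1024≡9.
1819 = 1 + 2 + 8 + 16 + 256 + 512 + 1024, so 13^1819 ≡ 13·17·16·9·4·16·9 ≡ 13 (mod 19).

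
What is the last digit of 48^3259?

2

The units digit of 48^n cycles with period 4: 8, 4, 2, 6, …
3259 mod 4 = 3, so the last digit matches 8^3 = 2.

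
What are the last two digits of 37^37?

By repeated squaring mod 100: 37^1≡37, 37^2≡69, 37^4≡61, 37^8≡21, 37^16≡41, 37^32≡81.
37 = 1 + 4 + 32, so 37^37 ≡ 37·61·81 ≡ 17 (mod 100).

17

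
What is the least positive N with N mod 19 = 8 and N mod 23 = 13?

x ≡ 8 (mod 19) gives x ∈ {8, 27, 46, 65, 84, 103, 122, 141, …}.
The first of these with x mod 23 = 13 is 312.

312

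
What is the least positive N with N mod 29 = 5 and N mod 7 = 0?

x ≡ 0 (mod 7) gives x ∈ {0, 7, 14, 21, 28, 35, 42, 49, …}.
The first of these with x mod 29 = 5 is 63.

63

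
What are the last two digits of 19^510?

01

Square-and-reduce mod 100: 19^1≡19, 19^2≡61, 19^4≡21, 19^8≡41, 19^16≡81, 19^32≡61, 19^64≡21, 19^128≡41, 19^256≡81.
510 = 2 + 4 + 8 + 16 + 32 + 64 + 128 + 256, so 19^510 ≡ 61·21·41·81·61·21·41·81 ≡ 1 (mod 100).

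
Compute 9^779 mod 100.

By repeated squaring mod 100: 9^1≡9, 9^2≡81, 9^4≡61, 9^8≡21, 9^16≡41, 9^32≡81, 9^64≡61, 9^128≡21, 9^256≡41, 9^512≡81.
779 = 1 + 2 + 8 + 256 + 512, so 9^779 ≡ 9·81·21·41·81 ≡ 89 (mod 100).

89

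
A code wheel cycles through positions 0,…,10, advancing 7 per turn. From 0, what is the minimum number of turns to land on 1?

7⁻¹ ≡ 8 (mod 11) because 7·8 = 56 = 5·11 + 1.
So x ≡ 8·1 = 8 ≡ 8 (mod 11).
Check: 7·8 = 56 = 5·11 + 1.

8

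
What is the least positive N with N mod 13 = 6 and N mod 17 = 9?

x ≡ 6 (mod 13) gives x ∈ {6, 19, 32, 45, 58, 71, 84, 97, …}.
The first of these with x mod 17 = 9 is 162.

162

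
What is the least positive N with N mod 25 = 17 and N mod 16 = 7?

x ≡ 7 (mod 16) gives x ∈ {7, 23, 39, 55, 71, 87, 103, 119, …}.
The first of these with x mod 25 = 17 is 167.

167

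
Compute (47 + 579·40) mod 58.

579·40 = 23160.
23160 = 399·58 + 18, so 23160 mod 58 = 18.
(47 + 18) mod 58 = 7.

7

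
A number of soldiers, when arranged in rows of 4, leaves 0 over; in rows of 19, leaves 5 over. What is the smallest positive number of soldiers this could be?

Since 19·3 ≡ 1 (mod 4), take x = 5 + 19·((0−5)·3 mod 4) = 5 + 19·1 = 24.
Check: 24 mod 4 = 0, 24 mod 19 = 5.

24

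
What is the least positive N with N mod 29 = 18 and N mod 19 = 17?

x ≡ 17 (mod 19) gives x ∈ {17, 36, 55, 74, 93, 112, 131, 150, …}.
The first of these with x mod 29 = 18 is 511.

511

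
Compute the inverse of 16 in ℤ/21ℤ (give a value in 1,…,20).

4

21 = 1·16 + 5
16 = 3·5 + 1
5 = 5·1 + 0
Back-substituting gives 16·4 ≡ 1 (mod 21).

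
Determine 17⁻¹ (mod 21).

21 = 1·17 + 4
17 = 4·4 + 1
4 = 4·1 + 0
Back-substituting gives 17·5 ≡ 1 (mod 21).

5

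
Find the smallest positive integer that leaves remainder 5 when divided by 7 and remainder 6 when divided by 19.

82

x ≡ 5 (mod 7) gives x ∈ {5, 12, 19, 26, 33, 40, 47, 54, …}.
The first of these with x mod 19 = 6 is 82.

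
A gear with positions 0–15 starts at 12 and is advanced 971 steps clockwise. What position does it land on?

7

971 = 60·16 + 11, so 971 mod 16 = 11.
(12 + 11) mod 16 = 7.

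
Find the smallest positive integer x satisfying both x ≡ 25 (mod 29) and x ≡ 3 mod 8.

Since 8·11 ≡ 1 (mod 29), take x = 3 + 8·((25−3)·11 mod 29) = 3 + 8·10 = 83.
Check: 83 mod 29 = 25, 83 mod 8 = 3.

83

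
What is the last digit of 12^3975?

Last digits of 2^n: 2, 4, 8, 6 (period 4).
3975 leaves remainder 3 on division by 4, so 12^3975 ends in 8.

8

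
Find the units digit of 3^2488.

1

Last digits of 3^n: 3, 9, 7, 1 (period 4).
2488 mod 4 = 0, so the last digit matches 3^4 = 1.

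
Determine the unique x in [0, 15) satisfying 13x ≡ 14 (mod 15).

13⁻¹ ≡ 7 (mod 15) because 13·7 = 91 = 6·15 + 1.
So x ≡ 7·14 = 98 ≡ 8 (mod 15).
Check: 13·8 = 104 = 6·15 + 14.

8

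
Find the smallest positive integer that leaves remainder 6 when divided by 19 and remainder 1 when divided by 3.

Since 3·13 ≡ 1 (mod 19), take x = 1 + 3·((6−1)·13 mod 19) = 1 + 3·8 = 25.
Check: 25 mod 19 = 6, 25 mod 3 = 1.

25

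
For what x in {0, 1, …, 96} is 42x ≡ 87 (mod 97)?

42⁻¹ ≡ 67 (mod 97) because 42·67 = 2814 = 29·97 + 1.
Multiplying both sides by 67: x ≡ 67·87 = 5829 ≡ 9 (mod 97).
Check: 42·9 = 378 = 3·97 + 87.

9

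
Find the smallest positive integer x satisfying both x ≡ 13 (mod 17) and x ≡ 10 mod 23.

217

x ≡ 13 (mod 17) gives x ∈ {13, 30, 47, 64, 81, 98, 115, 132, …}.
The first of these with x mod 23 = 10 is 217.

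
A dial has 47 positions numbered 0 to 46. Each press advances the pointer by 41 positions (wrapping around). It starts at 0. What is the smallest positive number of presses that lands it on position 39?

The inverse of 41 mod 47 is 39 (since 41·39 = 1599 ≡ 1).
So x ≡ 39·39 = 1521 ≡ 17 (mod 47).
Check: 41·17 = 697 = 14·47 + 39.

17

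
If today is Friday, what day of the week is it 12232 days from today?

Monday

Dividing 12232 by 7 gives quotient 1747 and remainder 3.
Friday + 3 days → Monday.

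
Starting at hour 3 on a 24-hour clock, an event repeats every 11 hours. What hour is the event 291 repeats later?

291·11 = 3201.
3201 = 133·24 + 9, so 3201 mod 24 = 9.
(3 + 9) mod 24 = 12.

12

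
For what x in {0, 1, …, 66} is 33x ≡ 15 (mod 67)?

37

The inverse of 33 mod 67 is 65 (since 33·65 = 2145 ≡ 1).
Multiplying both sides by 65: x ≡ 65·15 = 975 ≡ 37 (mod 67).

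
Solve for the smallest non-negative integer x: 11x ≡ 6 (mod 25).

11⁻¹ ≡ 16 (mod 25) because 11·16 = 176 = 7·25 + 1.
So x ≡ 16·6 = 96 ≡ 21 (mod 25).
Check: 11·21 = 231 = 9·25 + 6.

21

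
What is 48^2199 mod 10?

Last digits of 8^n: 8, 4, 2, 6 (period 4).
2199 leaves remainder 3 on division by 4, so 48^2199 ends in 2.

2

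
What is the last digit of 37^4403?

Powers of 7 mod 10 repeat with period 4: 7, 9, 3, 1.
4403 mod 4 = 3, so the last digit matches 7^3 = 3.

3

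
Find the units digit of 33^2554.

Last digits of 3^n: 3, 9, 7, 1 (period 4).
2554 leaves remainder 2 on division by 4, so 33^2554 ends in 9.

9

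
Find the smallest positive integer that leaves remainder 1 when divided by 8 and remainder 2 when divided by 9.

Since 9·1 ≡ 1 (mod 8), take x = 2 + 9·((1−2)·1 mod 8) = 2 + 9·7 = 65.
Check: 65 mod 8 = 1, 65 mod 9 = 2.

65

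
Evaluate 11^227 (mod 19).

Square-and-reduce mod 19: 11^1≡11, 11^2≡7, 11^4≡11, 11^8≡7, 11^16≡11, 11^32≡7, 11^64≡11, 11^128≡7.
227 = 1 + 2 + 32 + 64 + 128, so 11^227 ≡ 11·7·7·11·7 ≡ 7 (mod 19).

7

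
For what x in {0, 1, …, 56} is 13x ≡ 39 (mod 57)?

3

The inverse of 13 mod 57 is 22 (since 13·22 = 286 ≡ 1).
So x ≡ 22·39 = 858 ≡ 3 (mod 57).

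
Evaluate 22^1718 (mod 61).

Square-and-reduce mod 61: 22^1≡22, 22^2≡57, 22^4≡16, 22^8≡12, 22^16≡22, 22^32≡57, 22^64≡16, 22^128≡12, 22^256≡22, 22^512≡57, 22^1024≡16.
1718 = 2 + 4 + 16 + 32 + 128 + 512 + 1024, so 22^1718 ≡ 57·16·22·57·12·57·16 ≡ 12 (mod 61).

12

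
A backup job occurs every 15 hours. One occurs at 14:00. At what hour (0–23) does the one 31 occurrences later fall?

23

31·15 = 465.
465 = 19·24 + 9, so 465 mod 24 = 9.
(14 + 9) mod 24 = 23.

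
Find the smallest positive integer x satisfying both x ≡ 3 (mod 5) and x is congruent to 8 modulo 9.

x ≡ 3 (mod 5) gives x ∈ {3, 8}.
The first of these with x mod 9 = 8 is 8.

8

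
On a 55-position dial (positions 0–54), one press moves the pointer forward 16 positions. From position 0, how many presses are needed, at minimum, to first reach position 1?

55 = 3·16 + 7
16 = 2·7 + 2
7 = 3·2 + 1
2 = 2·1 + 0
Back-substituting gives 16·31 ≡ 1 (mod 55).

31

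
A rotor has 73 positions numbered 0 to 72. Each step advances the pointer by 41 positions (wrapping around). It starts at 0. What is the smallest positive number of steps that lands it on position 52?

The inverse of 41 mod 73 is 57 (since 41·57 = 2337 ≡ 1).
Multiplying both sides by 57: x ≡ 57·52 = 2964 ≡ 44 (mod 73).
Check: 41·44 = 1804 = 24·73 + 52.

44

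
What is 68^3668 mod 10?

6

Powers of 8 mod 10 repeat with period 4: 8, 4, 2, 6.
3668 leaves remainder 0 on division by 4, so 68^3668 ends in 6.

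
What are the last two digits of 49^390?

By repeated squaring mod 100: 49^1≡49, 49^2≡1, 49^4≡1, 49^8≡1, 49^16≡1, 49^32≡1, 49^64≡1, 49^128≡1, 49^256≡1.
390 = 2 + 4 + 128 + 256, so 49^390 ≡ 1·1·1·1 ≡ 1 (mod 100).

01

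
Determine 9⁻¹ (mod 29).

13

9·13 = 117 = 4·29 + 1, so 9⁻¹ ≡ 13 (mod 29).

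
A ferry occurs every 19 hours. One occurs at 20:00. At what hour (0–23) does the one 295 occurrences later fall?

9

295·19 = 5605.
5605 = 233·24 + 13, so 5605 mod 24 = 13.
(20 + 13) mod 24 = 9.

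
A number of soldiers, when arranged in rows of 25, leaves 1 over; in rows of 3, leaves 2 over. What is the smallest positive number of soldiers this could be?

26

x ≡ 2 (mod 3) gives x ∈ {2, 5, 8, 11, 14, 17, 20, 23, …}.
The first of these with x mod 25 = 1 is 26.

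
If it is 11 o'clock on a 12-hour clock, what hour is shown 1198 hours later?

Dividing 1198 by 12 gives quotient 99 and remainder 10.
11 + 10 → 9 on a 12-hour dial.

9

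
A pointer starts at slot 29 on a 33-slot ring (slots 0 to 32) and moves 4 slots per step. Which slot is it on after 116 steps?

116·4 = 464.
464 = 14·33 + 2, so 464 mod 33 = 2.
(29 + 2) mod 33 = 31.

31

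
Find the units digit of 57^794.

Last digits of 7^n: 7, 9, 3, 1 (period 4).
794 leaves remainder 2 on division by 4, so 57^794 ends in 9.

9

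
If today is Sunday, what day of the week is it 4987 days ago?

4987 − 712·7 = 3, so 4987 ≡ 3 (mod 7).
Sunday − 3 days → Thursday.

Thursday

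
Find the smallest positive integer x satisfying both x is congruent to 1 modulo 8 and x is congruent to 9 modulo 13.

9

Since 13·5 ≡ 1 (mod 8), take x = 9 + 13·((1−9)·5 mod 8) = 9 + 13·0 = 9.
Check: 9 mod 8 = 1, 9 mod 13 = 9.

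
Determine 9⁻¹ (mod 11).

5

9·5 = 45 = 4·11 + 1, so 9⁻¹ ≡ 5 (mod 11).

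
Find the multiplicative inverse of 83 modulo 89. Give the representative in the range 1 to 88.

89 = 1·83 + 6
83 = 13·6 + 5
6 = 1·5 + 1
5 = 5·1 + 0
Back-substituting gives 83·74 ≡ 1 (mod 89).

74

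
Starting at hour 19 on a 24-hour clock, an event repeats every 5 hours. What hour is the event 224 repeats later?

11

224·5 = 1120.
Dividing 1120 by 24 gives quotient 46 and remainder 16.
(19 + 16) mod 24 = 11.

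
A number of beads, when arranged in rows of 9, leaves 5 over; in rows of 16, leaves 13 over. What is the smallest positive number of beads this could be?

77

x ≡ 5 (mod 9) gives x ∈ {5, 14, 23, 32, 41, 50, 59, 68, …}.
The first of these with x mod 16 = 13 is 77.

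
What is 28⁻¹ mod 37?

28·4 = 112 = 3·37 + 1, so 28⁻¹ ≡ 4 (mod 37).

4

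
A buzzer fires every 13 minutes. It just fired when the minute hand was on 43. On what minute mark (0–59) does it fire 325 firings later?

325·13 = 4225.
4225 − 70·60 = 25, so 4225 ≡ 25 (mod 60).
(43 + 25) mod 60 = 8.

8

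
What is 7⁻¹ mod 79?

79 = 11·7 + 2
7 = 3·2 + 1
2 = 2·1 + 0
Back-substituting gives 7·34 ≡ 1 (mod 79).

34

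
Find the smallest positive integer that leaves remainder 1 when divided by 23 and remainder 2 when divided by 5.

x ≡ 2 (mod 5) gives x ∈ {2, 7, 12, 17, 22, 27, 32, 37, …}.
The first of these with x mod 23 = 1 is 47.

47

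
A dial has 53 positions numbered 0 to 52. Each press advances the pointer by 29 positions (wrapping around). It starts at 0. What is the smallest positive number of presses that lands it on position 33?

45

The inverse of 29 mod 53 is 11 (since 29·11 = 319 ≡ 1).
Multiplying both sides by 11: x ≡ 11·33 = 363 ≡ 45 (mod 53).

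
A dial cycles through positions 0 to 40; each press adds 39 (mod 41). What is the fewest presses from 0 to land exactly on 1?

41 = 1·39 + 2
39 = 19·2 + 1
2 = 2·1 + 0
Back-substituting gives 39·20 ≡ 1 (mod 41).

20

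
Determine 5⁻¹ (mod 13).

8

13 = 2·5 + 3
5 = 1·3 + 2
3 = 1·2 + 1
2 = 2·1 + 0
Back-substituting gives 5·8 ≡ 1 (mod 13).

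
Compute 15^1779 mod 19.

Successive squares of 15 mod 19: 15^1≡15, 15^2≡16, 15^4≡9, 15^8≡5, 15^16≡6, 15^32≡17, 15^64≡4, 15^128≡16, 15^256≡9, 15^512≡5, 15^1024≡6.
Since 1779 = 1 + 2 + 16 + 32 + 64 + 128 + 512 + 1024 in binary, 15^1779 ≡ 15·16·6·17·4·16·5·6 ≡ 8 (mod 19).

8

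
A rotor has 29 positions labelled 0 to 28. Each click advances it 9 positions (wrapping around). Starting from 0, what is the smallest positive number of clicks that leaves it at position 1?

13

9·13 = 117 = 4·29 + 1, so 9⁻¹ ≡ 13 (mod 29).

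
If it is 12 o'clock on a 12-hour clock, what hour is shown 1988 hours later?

1988 = 165·12 + 8, so 1988 mod 12 = 8.
12 + 8 → 8 on a 12-hour dial.

8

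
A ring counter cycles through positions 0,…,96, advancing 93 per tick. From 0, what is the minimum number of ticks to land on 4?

The inverse of 93 mod 97 is 24 (since 93·24 = 2232 ≡ 1).
So x ≡ 24·4 = 96 ≡ 96 (mod 97).
Check: 93·96 = 8928 = 92·97 + 4.

96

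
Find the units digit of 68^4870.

The units digit of 68^n cycles with period 4: 8, 4, 2, 6, …
4870 leaves remainder 2 on division by 4, so 68^4870 ends in 4.

4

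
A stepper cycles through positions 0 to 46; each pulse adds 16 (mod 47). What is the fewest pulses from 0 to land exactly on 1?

3

16·3 = 48 = 1·47 + 1, so 16⁻¹ ≡ 3 (mod 47).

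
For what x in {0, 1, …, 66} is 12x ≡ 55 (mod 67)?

66

12⁻¹ ≡ 28 (mod 67) because 12·28 = 336 = 5·67 + 1.
So x ≡ 28·55 = 1540 ≡ 66 (mod 67).
Check: 12·66 = 792 = 11·67 + 55.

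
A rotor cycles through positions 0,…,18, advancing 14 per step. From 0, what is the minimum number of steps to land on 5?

18

14⁻¹ ≡ 15 (mod 19) because 14·15 = 210 = 11·19 + 1.
Multiplying both sides by 15: x ≡ 15·5 = 75 ≡ 18 (mod 19).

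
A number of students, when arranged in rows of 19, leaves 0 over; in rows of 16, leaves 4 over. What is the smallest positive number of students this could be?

228

Since 16·6 ≡ 1 (mod 19), take x = 4 + 16·((0−4)·6 mod 19) = 4 + 16·14 = 228.
Check: 228 mod 19 = 0, 228 mod 16 = 4.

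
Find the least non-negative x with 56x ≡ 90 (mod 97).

12

56⁻¹ ≡ 26 (mod 97) because 56·26 = 1456 = 15·97 + 1.
So x ≡ 26·90 = 2340 ≡ 12 (mod 97).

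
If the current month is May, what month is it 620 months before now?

September

Dividing 620 by 12 gives quotient 51 and remainder 8.
May − 8 months → September.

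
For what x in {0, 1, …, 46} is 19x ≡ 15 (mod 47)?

19⁻¹ ≡ 5 (mod 47) because 19·5 = 95 = 2·47 + 1.
So x ≡ 5·15 = 75 ≡ 28 (mod 47).

28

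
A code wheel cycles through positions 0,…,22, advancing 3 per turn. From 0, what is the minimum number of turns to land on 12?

3⁻¹ ≡ 8 (mod 23) because 3·8 = 24 = 1·23 + 1.
So x ≡ 8·12 = 96 ≡ 4 (mod 23).
Check: 3·4 = 12 = 0·23 + 12.

4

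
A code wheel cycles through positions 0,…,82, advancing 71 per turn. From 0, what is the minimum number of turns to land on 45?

17

The inverse of 71 mod 83 is 76 (since 71·76 = 5396 ≡ 1).
So x ≡ 76·45 = 3420 ≡ 17 (mod 83).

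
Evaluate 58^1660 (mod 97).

4

Successive squares of 58 mod 97: 58^1≡58, 58^2≡66, 58^4≡88, 58^8≡81, 58^16≡62, 58^32≡61, 58^64≡35, 58^128≡61, 58^256≡35, 58^512≡61, 58^1024≡35.
Since 1660 = 4 + 8 + 16 + 32 + 64 + 512 + 1024 in binary, 58^1660 ≡ 88·81·62·61·35·61·35 ≡ 4 (mod 97).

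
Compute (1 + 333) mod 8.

6

333 = 41·8 + 5, so 333 mod 8 = 5.
(1 + 5) mod 8 = 6.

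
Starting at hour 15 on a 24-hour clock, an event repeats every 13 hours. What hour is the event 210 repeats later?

210·13 = 2730.
2730 − 113·24 = 18, so 2730 ≡ 18 (mod 24).
(15 + 18) mod 24 = 9.

9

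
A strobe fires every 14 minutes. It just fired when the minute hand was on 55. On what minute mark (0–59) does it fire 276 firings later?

276·14 = 3864.
Dividing 3864 by 60 gives quotient 64 and remainder 24.
(55 + 24) mod 60 = 19.

19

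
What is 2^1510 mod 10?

Last digits of 2^n: 2, 4, 8, 6 (period 4).
1510 mod 4 = 2, so the last digit matches 2^2 = 4.

4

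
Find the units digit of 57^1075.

3

The units digit of 57^n cycles with period 4: 7, 9, 3, 1, …
1075 leaves remainder 3 on division by 4, so 57^1075 ends in 3.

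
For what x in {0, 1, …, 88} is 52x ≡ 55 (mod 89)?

The inverse of 52 mod 89 is 12 (since 52·12 = 624 ≡ 1).
Multiplying both sides by 12: x ≡ 12·55 = 660 ≡ 37 (mod 89).

37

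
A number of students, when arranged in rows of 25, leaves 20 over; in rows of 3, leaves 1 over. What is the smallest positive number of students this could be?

x ≡ 1 (mod 3) gives x ∈ {1, 4, 7, 10, 13, 16, 19, 22, …}.
The first of these with x mod 25 = 20 is 70.

70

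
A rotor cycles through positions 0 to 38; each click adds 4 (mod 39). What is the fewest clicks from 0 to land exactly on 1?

4·10 = 40 = 1·39 + 1, so 4⁻¹ ≡ 10 (mod 39).

10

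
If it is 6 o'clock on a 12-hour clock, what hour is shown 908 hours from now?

2

908 mod 12 = 8 (since 75·12 = 900).
6 + 8 → 2 on a 12-hour dial.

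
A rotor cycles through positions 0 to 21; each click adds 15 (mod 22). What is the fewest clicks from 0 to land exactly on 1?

3

22 = 1·15 + 7
15 = 2·7 + 1
7 = 7·1 + 0
Back-substituting gives 15·3 ≡ 1 (mod 22).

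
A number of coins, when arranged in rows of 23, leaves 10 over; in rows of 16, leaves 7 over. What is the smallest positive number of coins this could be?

263

x ≡ 7 (mod 16) gives x ∈ {7, 23, 39, 55, 71, 87, 103, 119, …}.
The first of these with x mod 23 = 10 is 263.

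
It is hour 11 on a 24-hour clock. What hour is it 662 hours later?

1

662 − 27·24 = 14, so 662 ≡ 14 (mod 24).
(11 + 14) mod 24 = 1.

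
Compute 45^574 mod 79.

Square-and-reduce mod 79: 45^1≡45, 45^2≡50, 45^4≡51, 45^8≡73, 45^16≡36, 45^32≡32, 45^64≡76, 45^128≡9, 45^256≡2, 45^512≡4.
574 = 2 + 4 + 8 + 16 + 32 + 512, so 45^574 ≡ 50·51·73·36·32·4 ≡ 44 (mod 79).

44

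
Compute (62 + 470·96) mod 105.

32

470·96 = 45120.
45120 = 429·105 + 75, so 45120 mod 105 = 75.
(62 + 75) mod 105 = 32.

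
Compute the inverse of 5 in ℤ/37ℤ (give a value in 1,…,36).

37 = 7·5 + 2
5 = 2·2 + 1
2 = 2·1 + 0
Back-substituting gives 5·15 ≡ 1 (mod 37).

15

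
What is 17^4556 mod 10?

1

Powers of 7 mod 10 repeat with period 4: 7, 9, 3, 1.
4556 mod 4 = 0, so the last digit matches 7^4 = 1.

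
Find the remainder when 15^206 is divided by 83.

68

By repeated squaring mod 83: 15^1≡15, 15^2≡59, 15^4≡78, 15^8≡25, 15^16≡44, 15^32≡27, 15^64≡65, 15^128≡75.
Since 206 = 2 + 4 + 8 + 64 + 128 in binary, 15^206 ≡ 59·78·25·65·75 ≡ 68 (mod 83).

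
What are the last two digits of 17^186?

69

Successive squares of 17 mod 100: 17^1≡17, 17^2≡89, 17^4≡21, 17^8≡41, 17^16≡81, 17^32≡61, 17^64≡21, 17^128≡41.
Since 186 = 2 + 8 + 16 + 32 + 128 in binary, 17^186 ≡ 89·41·81·61·41 ≡ 69 (mod 100).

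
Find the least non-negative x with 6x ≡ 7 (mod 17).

6⁻¹ ≡ 3 (mod 17) because 6·3 = 18 = 1·17 + 1.
So x ≡ 3·7 = 21 ≡ 4 (mod 17).
Check: 6·4 = 24 = 1·17 + 7.

4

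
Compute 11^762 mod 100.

Square-and-reduce mod 100: 11^1≡11, 11^2≡21, 11^4≡41, 11^8≡81, 11^16≡61, 11^32≡21, 11^64≡41, 11^128≡81, 11^256≡61, 11^512≡21.
762 = 2 + 8 + 16 + 32 + 64 + 128 + 512, so 11^762 ≡ 21·81·61·21·41·81·21 ≡ 21 (mod 100).

21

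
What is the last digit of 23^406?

9

The units digit of 23^n cycles with period 4: 3, 9, 7, 1, …
406 leaves remainder 2 on division by 4, so 23^406 ends in 9.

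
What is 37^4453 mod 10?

The units digit of 37^n cycles with period 4: 7, 9, 3, 1, …
4453 leaves remainder 1 on division by 4, so 37^4453 ends in 7.

7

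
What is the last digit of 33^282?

The units digit of 33^n cycles with period 4: 3, 9, 7, 1, …
282 leaves remainder 2 on division by 4, so 33^282 ends in 9.

9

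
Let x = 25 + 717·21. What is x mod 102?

717·21 = 15057.
15057 − 147·102 = 63, so 15057 ≡ 63 (mod 102).
(25 + 63) mod 102 = 88.

88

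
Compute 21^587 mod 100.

Square-and-reduce mod 100: 21^1≡21, 21^2≡41, 21^4≡81, 21^8≡61, 21^16≡21, 21^32≡41, 21^64≡81, 21^128≡61, 21^256≡21, 21^512≡41.
587 = 1 + 2 + 8 + 64 + 512, so 21^587 ≡ 21·41·61·81·41 ≡ 41 (mod 100).

41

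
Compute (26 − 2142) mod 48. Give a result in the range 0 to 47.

2142 mod 48 = 30 (since 44·48 = 2112).
(26 − 30) mod 48 = 44.

44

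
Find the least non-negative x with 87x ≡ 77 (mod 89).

The inverse of 87 mod 89 is 44 (since 87·44 = 3828 ≡ 1).
So x ≡ 44·77 = 3388 ≡ 6 (mod 89).

6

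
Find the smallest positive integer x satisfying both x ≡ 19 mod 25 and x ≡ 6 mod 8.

94

x ≡ 6 (mod 8) gives x ∈ {6, 14, 22, 30, 38, 46, 54, 62, …}.
The first of these with x mod 25 = 19 is 94.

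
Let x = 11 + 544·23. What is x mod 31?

30

544·23 = 12512.
Dividing 12512 by 31 gives quotient 403 and remainder 19.
(11 + 19) mod 31 = 30.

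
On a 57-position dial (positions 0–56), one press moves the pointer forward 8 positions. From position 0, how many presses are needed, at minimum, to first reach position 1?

50

8·50 = 400 = 7·57 + 1, so 8⁻¹ ≡ 50 (mod 57).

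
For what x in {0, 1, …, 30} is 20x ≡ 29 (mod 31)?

3

The inverse of 20 mod 31 is 14 (since 20·14 = 280 ≡ 1).
Multiplying both sides by 14: x ≡ 14·29 = 406 ≡ 3 (mod 31).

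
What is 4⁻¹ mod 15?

4·4 = 16 = 1·15 + 1, so 4⁻¹ ≡ 4 (mod 15).

4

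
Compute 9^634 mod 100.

By repeated squaring mod 100: 9^1≡9, 9^2≡81, 9^4≡61, 9^8≡21, 9^16≡41, 9^32≡81, 9^64≡61, 9^128≡21, 9^256≡41, 9^512≡81.
Since 634 = 2 + 8 + 16 + 32 + 64 + 512 in binary, 9^634 ≡ 81·21·41·81·61·81 ≡ 61 (mod 100).

61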